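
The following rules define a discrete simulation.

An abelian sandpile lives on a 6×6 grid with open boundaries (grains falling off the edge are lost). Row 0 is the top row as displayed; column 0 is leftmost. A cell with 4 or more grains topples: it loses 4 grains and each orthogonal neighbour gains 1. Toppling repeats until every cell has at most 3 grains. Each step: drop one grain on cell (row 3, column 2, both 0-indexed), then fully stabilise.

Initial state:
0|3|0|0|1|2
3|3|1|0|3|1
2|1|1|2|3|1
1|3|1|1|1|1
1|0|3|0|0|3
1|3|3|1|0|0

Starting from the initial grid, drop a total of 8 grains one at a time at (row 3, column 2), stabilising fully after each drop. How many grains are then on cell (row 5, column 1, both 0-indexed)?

0) 0|3|0|0|1|2
3|3|1|0|3|1
2|1|1|2|3|1
1|3|1|1|1|1
1|0|3|0|0|3
1|3|3|1|0|0
1) 0|3|0|0|1|2
3|3|1|0|3|1
2|1|1|2|3|1
1|3|2|1|1|1
1|0|3|0|0|3
1|3|3|1|0|0
2) 0|3|0|0|1|2
3|3|1|0|3|1
2|1|1|2|3|1
1|3|3|1|1|1
1|0|3|0|0|3
1|3|3|1|0|0
3) 0|3|0|0|1|2
3|3|1|0|3|1
2|2|2|2|3|1
2|0|2|2|1|1
1|3|1|1|0|3
2|0|1|2|0|0
4) 0|3|0|0|1|2
3|3|1|0|3|1
2|2|2|2|3|1
2|0|3|2|1|1
1|3|1|1|0|3
2|0|1|2|0|0
5) 0|3|0|0|1|2
3|3|1|0|3|1
2|2|3|2|3|1
2|1|0|3|1|1
1|3|2|1|0|3
2|0|1|2|0|0
6) 0|3|0|0|1|2
3|3|1|0|3|1
2|2|3|2|3|1
2|1|1|3|1|1
1|3|2|1|0|3
2|0|1|2|0|0
7) 0|3|0|0|1|2
3|3|1|0|3|1
2|2|3|2|3|1
2|1|2|3|1|1
1|3|2|1|0|3
2|0|1|2|0|0
8) 0|3|0|0|1|2
3|3|1|0|3|1
2|2|3|2|3|1
2|1|3|3|1|1
1|3|2|1|0|3
2|0|1|2|0|0

0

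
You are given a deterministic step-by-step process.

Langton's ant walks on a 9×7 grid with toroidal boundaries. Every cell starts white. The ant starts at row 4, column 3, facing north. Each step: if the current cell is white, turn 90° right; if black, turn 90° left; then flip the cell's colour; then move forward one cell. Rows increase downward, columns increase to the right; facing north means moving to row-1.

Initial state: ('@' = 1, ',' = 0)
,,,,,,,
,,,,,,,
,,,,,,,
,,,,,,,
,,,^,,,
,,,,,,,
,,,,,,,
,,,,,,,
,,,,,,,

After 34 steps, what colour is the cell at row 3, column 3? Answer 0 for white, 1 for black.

[0] ,,,,,,,
,,,,,,,
,,,,,,,
,,,,,,,
,,,^,,,
,,,,,,,
,,,,,,,
,,,,,,,
,,,,,,,
[1] ,,,,,,,
,,,,,,,
,,,,,,,
,,,,,,,
,,,@>,,
,,,,,,,
,,,,,,,
,,,,,,,
,,,,,,,
[2] ,,,,,,,
,,,,,,,
,,,,,,,
,,,,,,,
,,,@@,,
,,,,v,,
,,,,,,,
,,,,,,,
,,,,,,,
[3] ,,,,,,,
,,,,,,,
,,,,,,,
,,,,,,,
,,,@@,,
,,,<@,,
,,,,,,,
,,,,,,,
,,,,,,,
[4] ,,,,,,,
,,,,,,,
,,,,,,,
,,,,,,,
,,,^@,,
,,,@@,,
,,,,,,,
,,,,,,,
,,,,,,,
[5] ,,,,,,,
,,,,,,,
,,,,,,,
,,,,,,,
,,<,@,,
,,,@@,,
,,,,,,,
,,,,,,,
,,,,,,,
[6] ,,,,,,,
,,,,,,,
,,,,,,,
,,^,,,,
,,@,@,,
,,,@@,,
,,,,,,,
,,,,,,,
,,,,,,,
[7] ,,,,,,,
,,,,,,,
,,,,,,,
,,@>,,,
,,@,@,,
,,,@@,,
,,,,,,,
,,,,,,,
,,,,,,,
[8] ,,,,,,,
,,,,,,,
,,,,,,,
,,@@,,,
,,@v@,,
,,,@@,,
,,,,,,,
,,,,,,,
,,,,,,,
[9] ,,,,,,,
,,,,,,,
,,,,,,,
,,@@,,,
,,<@@,,
,,,@@,,
,,,,,,,
,,,,,,,
,,,,,,,
[10] ,,,,,,,
,,,,,,,
,,,,,,,
,,@@,,,
,,,@@,,
,,v@@,,
,,,,,,,
,,,,,,,
,,,,,,,
[11] ,,,,,,,
,,,,,,,
,,,,,,,
,,@@,,,
,,,@@,,
,<@@@,,
,,,,,,,
,,,,,,,
,,,,,,,
[12] ,,,,,,,
,,,,,,,
,,,,,,,
,,@@,,,
,^,@@,,
,@@@@,,
,,,,,,,
,,,,,,,
,,,,,,,
[13] ,,,,,,,
,,,,,,,
,,,,,,,
,,@@,,,
,@>@@,,
,@@@@,,
,,,,,,,
,,,,,,,
,,,,,,,
[14] ,,,,,,,
,,,,,,,
,,,,,,,
,,@@,,,
,@@@@,,
,@v@@,,
,,,,,,,
,,,,,,,
,,,,,,,
[15] ,,,,,,,
,,,,,,,
,,,,,,,
,,@@,,,
,@@@@,,
,@,>@,,
,,,,,,,
,,,,,,,
,,,,,,,
[16] ,,,,,,,
,,,,,,,
,,,,,,,
,,@@,,,
,@@^@,,
,@,,@,,
,,,,,,,
,,,,,,,
,,,,,,,
[17] ,,,,,,,
,,,,,,,
,,,,,,,
,,@@,,,
,@<,@,,
,@,,@,,
,,,,,,,
,,,,,,,
,,,,,,,
[18] ,,,,,,,
,,,,,,,
,,,,,,,
,,@@,,,
,@,,@,,
,@v,@,,
,,,,,,,
,,,,,,,
,,,,,,,
[19] ,,,,,,,
,,,,,,,
,,,,,,,
,,@@,,,
,@,,@,,
,<@,@,,
,,,,,,,
,,,,,,,
,,,,,,,
[20] ,,,,,,,
,,,,,,,
,,,,,,,
,,@@,,,
,@,,@,,
,,@,@,,
,v,,,,,
,,,,,,,
,,,,,,,
[21] ,,,,,,,
,,,,,,,
,,,,,,,
,,@@,,,
,@,,@,,
,,@,@,,
<@,,,,,
,,,,,,,
,,,,,,,
[22] ,,,,,,,
,,,,,,,
,,,,,,,
,,@@,,,
,@,,@,,
^,@,@,,
@@,,,,,
,,,,,,,
,,,,,,,
[23] ,,,,,,,
,,,,,,,
,,,,,,,
,,@@,,,
,@,,@,,
@>@,@,,
@@,,,,,
,,,,,,,
,,,,,,,
[24] ,,,,,,,
,,,,,,,
,,,,,,,
,,@@,,,
,@,,@,,
@@@,@,,
@v,,,,,
,,,,,,,
,,,,,,,
[25] ,,,,,,,
,,,,,,,
,,,,,,,
,,@@,,,
,@,,@,,
@@@,@,,
@,>,,,,
,,,,,,,
,,,,,,,
[26] ,,,,,,,
,,,,,,,
,,,,,,,
,,@@,,,
,@,,@,,
@@@,@,,
@,@,,,,
,,v,,,,
,,,,,,,
[27] ,,,,,,,
,,,,,,,
,,,,,,,
,,@@,,,
,@,,@,,
@@@,@,,
@,@,,,,
,<@,,,,
,,,,,,,
[28] ,,,,,,,
,,,,,,,
,,,,,,,
,,@@,,,
,@,,@,,
@@@,@,,
@^@,,,,
,@@,,,,
,,,,,,,
[29] ,,,,,,,
,,,,,,,
,,,,,,,
,,@@,,,
,@,,@,,
@@@,@,,
@@>,,,,
,@@,,,,
,,,,,,,
[30] ,,,,,,,
,,,,,,,
,,,,,,,
,,@@,,,
,@,,@,,
@@^,@,,
@@,,,,,
,@@,,,,
,,,,,,,
[31] ,,,,,,,
,,,,,,,
,,,,,,,
,,@@,,,
,@,,@,,
@<,,@,,
@@,,,,,
,@@,,,,
,,,,,,,
[32] ,,,,,,,
,,,,,,,
,,,,,,,
,,@@,,,
,@,,@,,
@,,,@,,
@v,,,,,
,@@,,,,
,,,,,,,
[33] ,,,,,,,
,,,,,,,
,,,,,,,
,,@@,,,
,@,,@,,
@,,,@,,
@,>,,,,
,@@,,,,
,,,,,,,
[34] ,,,,,,,
,,,,,,,
,,,,,,,
,,@@,,,
,@,,@,,
@,,,@,,
@,@,,,,
,@v,,,,
,,,,,,,

1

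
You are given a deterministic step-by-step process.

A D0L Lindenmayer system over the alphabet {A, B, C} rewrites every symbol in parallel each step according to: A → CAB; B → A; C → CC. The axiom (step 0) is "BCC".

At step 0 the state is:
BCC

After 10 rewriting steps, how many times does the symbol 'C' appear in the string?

2928

gen 0: BCC
gen 1: ACCCC
gen 2: CABCCCCCCCC
gen 3: CCCABACCCCCCCCCCCCCCCC
gen 4: CCCCCCCABACABCCCCCCCCCCCCCCCCCCCCCCCCCCCCCCCC
gen 5: CCCCCCCCCCCCCCCABACABCCCABACCCCCCCCCCCCCCCCCCCCCCCCCCCCCCCCCCCCCCCCCCCCCCCCCCCCCCCCCCCCCCCC
gen 6: CCCCCCCCCCCCCCCCCCCCCCCCCCCCCCCABACABCCCABACCCCCCCABACABCC…CCCCCCCCCCCCCCCCCCCCCCCCCCCCCCCCCCCCCCCCCCCCCCCCCCCCCCCCCC  (len 184)
gen 7: CCCCCCCCCCCCCCCCCCCCCCCCCCCCCCCCCCCCCCCCCCCCCCCCCCCCCCCCCC…CCCCCCCCCCCCCCCCCCCCCCCCCCCCCCCCCCCCCCCCCCCCCCCCCCCCCCCCCC  (len 371)
gen 8: CCCCCCCCCCCCCCCCCCCCCCCCCCCCCCCCCCCCCCCCCCCCCCCCCCCCCCCCCC…CCCCCCCCCCCCCCCCCCCCCCCCCCCCCCCCCCCCCCCCCCCCCCCCCCCCCCCCCC  (len 747)
gen 9: CCCCCCCCCCCCCCCCCCCCCCCCCCCCCCCCCCCCCCCCCCCCCCCCCCCCCCCCCC…CCCCCCCCCCCCCCCCCCCCCCCCCCCCCCCCCCCCCCCCCCCCCCCCCCCCCCCCCC  (len 1502)
gen 10: CCCCCCCCCCCCCCCCCCCCCCCCCCCCCCCCCCCCCCCCCCCCCCCCCCCCCCCCCC…CCCCCCCCCCCCCCCCCCCCCCCCCCCCCCCCCCCCCCCCCCCCCCCCCCCCCCCCCC  (len 3017)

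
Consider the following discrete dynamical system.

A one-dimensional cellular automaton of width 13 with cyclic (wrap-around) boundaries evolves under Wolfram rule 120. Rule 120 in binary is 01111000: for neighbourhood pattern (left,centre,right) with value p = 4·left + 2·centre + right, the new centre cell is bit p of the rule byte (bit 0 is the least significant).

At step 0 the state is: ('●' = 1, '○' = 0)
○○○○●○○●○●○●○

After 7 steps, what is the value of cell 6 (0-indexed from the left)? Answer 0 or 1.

0

t=0: ○○○○●○○●○●○●○
t=1: ○○○○○●○○●○●○●
t=2: ●○○○○○●○○●○●○
t=3: ○●○○○○○●○○●○●
t=4: ●○●○○○○○●○○●○
t=5: ○●○●○○○○○●○○●
t=6: ●○●○●○○○○○●○○
t=7: ○●○●○●○○○○○●○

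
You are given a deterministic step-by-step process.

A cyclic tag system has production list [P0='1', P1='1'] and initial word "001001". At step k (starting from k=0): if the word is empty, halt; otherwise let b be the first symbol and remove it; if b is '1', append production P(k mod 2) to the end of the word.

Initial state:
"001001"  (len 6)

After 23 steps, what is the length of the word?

[0] "001001"  (len 6)
[1] "01001"  (len 5)
[2] "1001"  (len 4)
[3] "0011"  (len 4)
[4] "011"  (len 3)
[5] "11"  (len 2)
[6] "11"  (len 2)
[7] "11"  (len 2)
[8] "11"  (len 2)
[9] "11"  (len 2)
[10] "11"  (len 2)
[11] "11"  (len 2)
[12] "11"  (len 2)
[13] "11"  (len 2)
[14] "11"  (len 2)
[15] "11"  (len 2)
[16] "11"  (len 2)
[17] "11"  (len 2)
[18] "11"  (len 2)
[19] "11"  (len 2)
[20] "11"  (len 2)
[21] "11"  (len 2)
[22] "11"  (len 2)
[23] "11"  (len 2)

2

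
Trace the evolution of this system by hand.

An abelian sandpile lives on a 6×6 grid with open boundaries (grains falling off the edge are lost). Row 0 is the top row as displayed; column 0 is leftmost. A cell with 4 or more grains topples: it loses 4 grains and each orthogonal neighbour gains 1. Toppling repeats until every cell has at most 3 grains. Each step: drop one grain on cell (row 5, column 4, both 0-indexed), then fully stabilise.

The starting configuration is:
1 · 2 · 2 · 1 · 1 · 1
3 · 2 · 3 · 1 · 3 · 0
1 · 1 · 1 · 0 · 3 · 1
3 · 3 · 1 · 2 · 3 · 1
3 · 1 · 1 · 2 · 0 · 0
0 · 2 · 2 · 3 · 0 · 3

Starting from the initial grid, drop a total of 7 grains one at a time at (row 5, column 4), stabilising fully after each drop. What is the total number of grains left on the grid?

[0] 1 · 2 · 2 · 1 · 1 · 1
3 · 2 · 3 · 1 · 3 · 0
1 · 1 · 1 · 0 · 3 · 1
3 · 3 · 1 · 2 · 3 · 1
3 · 1 · 1 · 2 · 0 · 0
0 · 2 · 2 · 3 · 0 · 3
[1] 1 · 2 · 2 · 1 · 1 · 1
3 · 2 · 3 · 1 · 3 · 0
1 · 1 · 1 · 0 · 3 · 1
3 · 3 · 1 · 2 · 3 · 1
3 · 1 · 1 · 2 · 0 · 0
0 · 2 · 2 · 3 · 1 · 3
[2] 1 · 2 · 2 · 1 · 1 · 1
3 · 2 · 3 · 1 · 3 · 0
1 · 1 · 1 · 0 · 3 · 1
3 · 3 · 1 · 2 · 3 · 1
3 · 1 · 1 · 2 · 0 · 0
0 · 2 · 2 · 3 · 2 · 3
[3] 1 · 2 · 2 · 1 · 1 · 1
3 · 2 · 3 · 1 · 3 · 0
1 · 1 · 1 · 0 · 3 · 1
3 · 3 · 1 · 2 · 3 · 1
3 · 1 · 1 · 2 · 0 · 0
0 · 2 · 2 · 3 · 3 · 3
[4] 1 · 2 · 2 · 1 · 1 · 1
3 · 2 · 3 · 1 · 3 · 0
1 · 1 · 1 · 0 · 3 · 1
3 · 3 · 1 · 2 · 3 · 1
3 · 1 · 1 · 3 · 1 · 1
0 · 2 · 3 · 0 · 2 · 0
[5] 1 · 2 · 2 · 1 · 1 · 1
3 · 2 · 3 · 1 · 3 · 0
1 · 1 · 1 · 0 · 3 · 1
3 · 3 · 1 · 2 · 3 · 1
3 · 1 · 1 · 3 · 1 · 1
0 · 2 · 3 · 0 · 3 · 0
[6] 1 · 2 · 2 · 1 · 1 · 1
3 · 2 · 3 · 1 · 3 · 0
1 · 1 · 1 · 0 · 3 · 1
3 · 3 · 1 · 2 · 3 · 1
3 · 1 · 1 · 3 · 2 · 1
0 · 2 · 3 · 1 · 0 · 1
[7] 1 · 2 · 2 · 1 · 1 · 1
3 · 2 · 3 · 1 · 3 · 0
1 · 1 · 1 · 0 · 3 · 1
3 · 3 · 1 · 2 · 3 · 1
3 · 1 · 1 · 3 · 2 · 1
0 · 2 · 3 · 1 · 1 · 1

59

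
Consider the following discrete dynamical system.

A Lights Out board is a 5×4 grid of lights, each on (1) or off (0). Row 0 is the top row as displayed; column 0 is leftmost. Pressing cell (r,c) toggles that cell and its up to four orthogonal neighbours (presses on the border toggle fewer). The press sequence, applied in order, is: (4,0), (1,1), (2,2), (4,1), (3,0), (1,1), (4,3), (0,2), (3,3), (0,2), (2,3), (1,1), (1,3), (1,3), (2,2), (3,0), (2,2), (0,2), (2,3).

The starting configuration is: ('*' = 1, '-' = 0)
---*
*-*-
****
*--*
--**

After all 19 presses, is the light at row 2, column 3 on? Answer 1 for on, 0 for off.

step 0: ---*
*-*-
****
*--*
--**
step 1: ---*
*-*-
****
---*
****
step 2: -*-*
-*--
*-**
---*
****
step 3: -*-*
-**-
**--
--**
****
step 4: -*-*
-**-
**--
-***
---*
step 5: -*-*
-**-
-*--
*-**
*--*
step 6: ---*
*---
----
*-**
*--*
step 7: ---*
*---
----
*-*-
*-*-
step 8: -**-
*-*-
----
*-*-
*-*-
step 9: -**-
*-*-
---*
*--*
*-**
step 10: ---*
*---
---*
*--*
*-**
step 11: ---*
*--*
--*-
*---
*-**
step 12: -*-*
-***
-**-
*---
*-**
step 13: -*--
-*--
-***
*---
*-**
step 14: -*-*
-***
-**-
*---
*-**
step 15: -*-*
-*-*
---*
*-*-
*-**
step 16: -*-*
-*-*
*--*
-**-
--**
step 17: -*-*
-***
***-
-*--
--**
step 18: --*-
-*-*
***-
-*--
--**
step 19: --*-
-*--
**-*
-*-*
--**

1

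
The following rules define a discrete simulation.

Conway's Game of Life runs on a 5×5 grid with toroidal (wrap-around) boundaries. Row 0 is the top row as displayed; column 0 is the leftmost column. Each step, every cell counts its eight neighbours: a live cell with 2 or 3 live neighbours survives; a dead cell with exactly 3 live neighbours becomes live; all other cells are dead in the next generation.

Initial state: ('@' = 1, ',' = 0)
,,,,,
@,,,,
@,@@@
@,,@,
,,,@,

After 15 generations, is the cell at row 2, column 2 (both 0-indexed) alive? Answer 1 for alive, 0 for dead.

0

t=0: ,,,,,
@,,,,
@,@@@
@,,@,
,,,@,
t=1: ,,,,,
@@,@,
@,@@,
@@,,,
,,,,@
t=2: @,,,@
@@,@,
,,,@,
@@@@,
@,,,,
t=3: ,,,,,
@@@@,
,,,@,
@@@@,
,,@@,
t=4: ,,,,@
,@@@@
,,,,,
,@,,,
,,,@@
t=5: ,,,,,
@,@@@
@@,@,
,,,,,
@,,@@
t=6: ,@@,,
@,@@,
@@,@,
,@@@,
,,,,@
t=7: @@@,@
@,,@,
@,,,,
,@,@,
@,,,,
t=8: ,,@@,
,,@@,
@@@,,
@@,,@
,,,@,
t=9: ,,,,@
,,,,@
,,,,,
,,,@@
@@,@,
t=10: ,,,@@
,,,,,
,,,@@
@,@@@
@,@@,
t=11: ,,@@@
,,,,,
@,@,,
@,,,,
@,,,,
t=12: ,,,@@
,@@,@
,@,,,
@,,,@
@@,@,
t=13: ,,,,,
,@@,@
,@@@@
,,@,@
,@@@,
t=14: @,,,,
,@,,@
,,,,@
,,,,@
,@@@,
t=15: @,,@@
,,,,@
,,,@@
@,@,@
@@@@@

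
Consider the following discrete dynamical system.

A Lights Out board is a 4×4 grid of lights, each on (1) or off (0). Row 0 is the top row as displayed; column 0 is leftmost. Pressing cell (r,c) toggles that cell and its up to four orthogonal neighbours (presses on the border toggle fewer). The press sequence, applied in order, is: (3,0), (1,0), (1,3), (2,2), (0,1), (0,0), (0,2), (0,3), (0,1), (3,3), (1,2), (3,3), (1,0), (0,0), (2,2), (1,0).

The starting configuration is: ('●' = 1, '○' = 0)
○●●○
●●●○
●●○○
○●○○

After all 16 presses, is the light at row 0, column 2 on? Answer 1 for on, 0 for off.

0

step 0: ○●●○
●●●○
●●○○
○●○○
step 1: ○●●○
●●●○
○●○○
●○○○
step 2: ●●●○
○○●○
●●○○
●○○○
step 3: ●●●●
○○○●
●●○●
●○○○
step 4: ●●●●
○○●●
●○●○
●○●○
step 5: ○○○●
○●●●
●○●○
●○●○
step 6: ●●○●
●●●●
●○●○
●○●○
step 7: ●○●○
●●○●
●○●○
●○●○
step 8: ●○○●
●●○○
●○●○
●○●○
step 9: ○●●●
●○○○
●○●○
●○●○
step 10: ○●●●
●○○○
●○●●
●○○●
step 11: ○●○●
●●●●
●○○●
●○○●
step 12: ○●○●
●●●●
●○○○
●○●○
step 13: ●●○●
○○●●
○○○○
●○●○
step 14: ○○○●
●○●●
○○○○
●○●○
step 15: ○○○●
●○○●
○●●●
●○○○
step 16: ●○○●
○●○●
●●●●
●○○○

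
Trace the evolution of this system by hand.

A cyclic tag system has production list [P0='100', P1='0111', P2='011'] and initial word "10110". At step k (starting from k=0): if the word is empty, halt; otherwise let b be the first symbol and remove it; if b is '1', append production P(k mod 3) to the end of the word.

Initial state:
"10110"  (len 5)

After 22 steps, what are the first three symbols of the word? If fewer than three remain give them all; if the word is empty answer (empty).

110

step 0: "10110"  (len 5)
step 1: "0110100"  (len 7)
step 2: "110100"  (len 6)
step 3: "10100011"  (len 8)
step 4: "0100011100"  (len 10)
step 5: "100011100"  (len 9)
step 6: "00011100011"  (len 11)
step 7: "0011100011"  (len 10)
step 8: "011100011"  (len 9)
step 9: "11100011"  (len 8)
step 10: "1100011100"  (len 10)
step 11: "1000111000111"  (len 13)
step 12: "000111000111011"  (len 15)
step 13: "00111000111011"  (len 14)
step 14: "0111000111011"  (len 13)
step 15: "111000111011"  (len 12)
step 16: "11000111011100"  (len 14)
step 17: "10001110111000111"  (len 17)
step 18: "0001110111000111011"  (len 19)
step 19: "001110111000111011"  (len 18)
step 20: "01110111000111011"  (len 17)
step 21: "1110111000111011"  (len 16)
step 22: "110111000111011100"  (len 18)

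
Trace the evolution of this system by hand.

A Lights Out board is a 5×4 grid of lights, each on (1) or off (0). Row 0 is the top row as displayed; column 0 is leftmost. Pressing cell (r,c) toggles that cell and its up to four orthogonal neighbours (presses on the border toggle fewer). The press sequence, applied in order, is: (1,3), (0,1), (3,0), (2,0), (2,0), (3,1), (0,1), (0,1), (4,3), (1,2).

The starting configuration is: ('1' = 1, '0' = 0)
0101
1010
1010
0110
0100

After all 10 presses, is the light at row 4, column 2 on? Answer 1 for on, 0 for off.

1

[0] 0101
1010
1010
0110
0100
[1] 0100
1001
1011
0110
0100
[2] 1010
1101
1011
0110
0100
[3] 1010
1101
0011
1010
1100
[4] 1010
0101
1111
0010
1100
[5] 1010
1101
0011
1010
1100
[6] 1010
1101
0111
0100
1000
[7] 0100
1001
0111
0100
1000
[8] 1010
1101
0111
0100
1000
[9] 1010
1101
0111
0101
1011
[10] 1000
1010
0101
0101
1011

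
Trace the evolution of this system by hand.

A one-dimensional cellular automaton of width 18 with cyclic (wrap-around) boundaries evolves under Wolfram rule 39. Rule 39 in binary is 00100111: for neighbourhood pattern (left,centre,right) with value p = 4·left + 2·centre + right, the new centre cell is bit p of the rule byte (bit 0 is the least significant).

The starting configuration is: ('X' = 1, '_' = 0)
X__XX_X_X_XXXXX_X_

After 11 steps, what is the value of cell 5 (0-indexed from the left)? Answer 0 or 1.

[0] X__XX_X_X_XXXXX_X_
[1] X_X__XXXXX_____XXX
[2] _XX_X______XXXX___
[3] X__XX_XXXXX_____XX
[4] __X__X______XXXX__
[5] XXX_XX_XXXXX_____X
[6] ___X__X______XXXX_
[7] XXXX_XX_XXXXX_____
[8] ____X__X______XXXX
[9] _XXXX_XX_XXXXX____
[10] X____X__X______XXX
[11] __XXXX_XX_XXXXX___

1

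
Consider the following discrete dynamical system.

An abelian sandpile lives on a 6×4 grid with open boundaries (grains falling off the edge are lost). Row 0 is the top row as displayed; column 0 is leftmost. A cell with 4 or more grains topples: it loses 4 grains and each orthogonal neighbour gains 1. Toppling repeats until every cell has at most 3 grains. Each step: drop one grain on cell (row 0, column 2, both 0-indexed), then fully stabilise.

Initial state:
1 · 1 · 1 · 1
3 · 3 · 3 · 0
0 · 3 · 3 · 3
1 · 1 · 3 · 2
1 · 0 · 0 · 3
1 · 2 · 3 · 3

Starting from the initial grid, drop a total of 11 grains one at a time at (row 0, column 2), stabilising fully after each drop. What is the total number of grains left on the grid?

38

0) 1 · 1 · 1 · 1
3 · 3 · 3 · 0
0 · 3 · 3 · 3
1 · 1 · 3 · 2
1 · 0 · 0 · 3
1 · 2 · 3 · 3
1) 1 · 1 · 2 · 1
3 · 3 · 3 · 0
0 · 3 · 3 · 3
1 · 1 · 3 · 2
1 · 0 · 0 · 3
1 · 2 · 3 · 3
2) 1 · 1 · 3 · 1
3 · 3 · 3 · 0
0 · 3 · 3 · 3
1 · 1 · 3 · 2
1 · 0 · 0 · 3
1 · 2 · 3 · 3
3) 2 · 3 · 1 · 2
0 · 2 · 2 · 2
2 · 1 · 3 · 1
1 · 3 · 1 · 1
1 · 0 · 3 · 1
1 · 3 · 0 · 1
4) 2 · 3 · 2 · 2
0 · 2 · 2 · 2
2 · 1 · 3 · 1
1 · 3 · 1 · 1
1 · 0 · 3 · 1
1 · 3 · 0 · 1
5) 2 · 3 · 3 · 2
0 · 2 · 2 · 2
2 · 1 · 3 · 1
1 · 3 · 1 · 1
1 · 0 · 3 · 1
1 · 3 · 0 · 1
6) 3 · 0 · 1 · 3
0 · 3 · 3 · 2
2 · 1 · 3 · 1
1 · 3 · 1 · 1
1 · 0 · 3 · 1
1 · 3 · 0 · 1
7) 3 · 0 · 2 · 3
0 · 3 · 3 · 2
2 · 1 · 3 · 1
1 · 3 · 1 · 1
1 · 0 · 3 · 1
1 · 3 · 0 · 1
8) 3 · 0 · 3 · 3
0 · 3 · 3 · 2
2 · 1 · 3 · 1
1 · 3 · 1 · 1
1 · 0 · 3 · 1
1 · 3 · 0 · 1
9) 3 · 2 · 2 · 1
1 · 0 · 3 · 0
2 · 3 · 0 · 3
1 · 3 · 2 · 1
1 · 0 · 3 · 1
1 · 3 · 0 · 1
10) 3 · 2 · 3 · 1
1 · 0 · 3 · 0
2 · 3 · 0 · 3
1 · 3 · 2 · 1
1 · 0 · 3 · 1
1 · 3 · 0 · 1
11) 3 · 3 · 1 · 2
1 · 1 · 0 · 1
2 · 3 · 1 · 3
1 · 3 · 2 · 1
1 · 0 · 3 · 1
1 · 3 · 0 · 1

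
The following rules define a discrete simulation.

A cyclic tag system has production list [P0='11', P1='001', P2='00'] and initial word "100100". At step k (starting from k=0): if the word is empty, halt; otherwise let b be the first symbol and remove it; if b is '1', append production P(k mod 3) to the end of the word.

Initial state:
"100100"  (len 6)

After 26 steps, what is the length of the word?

[0] "100100"  (len 6)
[1] "0010011"  (len 7)
[2] "010011"  (len 6)
[3] "10011"  (len 5)
[4] "001111"  (len 6)
[5] "01111"  (len 5)
[6] "1111"  (len 4)
[7] "11111"  (len 5)
[8] "1111001"  (len 7)
[9] "11100100"  (len 8)
[10] "110010011"  (len 9)
[11] "10010011001"  (len 11)
[12] "001001100100"  (len 12)
[13] "01001100100"  (len 11)
[14] "1001100100"  (len 10)
[15] "00110010000"  (len 11)
[16] "0110010000"  (len 10)
[17] "110010000"  (len 9)
[18] "1001000000"  (len 10)
[19] "00100000011"  (len 11)
[20] "0100000011"  (len 10)
[21] "100000011"  (len 9)
[22] "0000001111"  (len 10)
[23] "000001111"  (len 9)
[24] "00001111"  (len 8)
[25] "0001111"  (len 7)
[26] "001111"  (len 6)

6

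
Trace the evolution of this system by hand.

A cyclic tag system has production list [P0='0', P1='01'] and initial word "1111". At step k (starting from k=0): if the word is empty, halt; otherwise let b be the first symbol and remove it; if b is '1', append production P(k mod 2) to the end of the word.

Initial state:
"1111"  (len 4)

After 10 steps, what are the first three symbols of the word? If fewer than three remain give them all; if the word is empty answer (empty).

[0] "1111"  (len 4)
[1] "1110"  (len 4)
[2] "11001"  (len 5)
[3] "10010"  (len 5)
[4] "001001"  (len 6)
[5] "01001"  (len 5)
[6] "1001"  (len 4)
[7] "0010"  (len 4)
[8] "010"  (len 3)
[9] "10"  (len 2)
[10] "001"  (len 3)

001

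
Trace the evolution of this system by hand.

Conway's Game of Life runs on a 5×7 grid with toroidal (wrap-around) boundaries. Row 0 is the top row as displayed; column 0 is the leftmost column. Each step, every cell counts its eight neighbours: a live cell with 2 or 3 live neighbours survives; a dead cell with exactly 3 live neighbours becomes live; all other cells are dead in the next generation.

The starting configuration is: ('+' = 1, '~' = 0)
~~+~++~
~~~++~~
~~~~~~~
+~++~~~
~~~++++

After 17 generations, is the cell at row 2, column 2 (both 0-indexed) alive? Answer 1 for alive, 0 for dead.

gen 0: ~~+~++~
~~~++~~
~~~~~~~
+~++~~~
~~~++++
gen 1: ~~+~~~+
~~~+++~
~~+~+~~
~~++~++
~+~~~~+
gen 2: +~+++~+
~~+~++~
~~+~~~+
+++++++
~+~+~~+
gen 3: +~~~~~+
+~+~+~~
~~~~~~~
~~~~+~~
~~~~~~~
gen 4: ++~~~~+
++~~~~+
~~~+~~~
~~~~~~~
~~~~~~~
gen 5: ~+~~~~+
~++~~~+
+~~~~~~
~~~~~~~
+~~~~~~
gen 6: ~++~~~+
~++~~~+
++~~~~~
~~~~~~~
+~~~~~~
gen 7: ~~+~~~+
~~~~~~+
+++~~~~
++~~~~~
++~~~~~
gen 8: ~+~~~~+
~~+~~~+
~~+~~~+
~~~~~~+
~~+~~~+
gen 9: ~++~~++
~++~~++
+~~~~++
+~~~~++
~~~~~++
gen 10: ~++~+~~
~~+~+~~
~~~~+~~
~~~~+~~
~+~~+~~
gen 11: ~++~++~
~++~++~
~~~~++~
~~~+++~
~++~++~
gen 12: +~~~~~+
~++~~~+
~~+~~~+
~~+~~~+
~+~~~~+
gen 13: ~~+~~++
~++~~++
~~++~++
~++~~++
~+~~~++
gen 14: ~~+~+~~
~+~~~~~
~~~+~~~
~+~+~~~
~+~~+~~
gen 15: ~+++~~~
~~++~~~
~~~~~~~
~~~++~~
~+~~+~~
gen 16: ~+~~+~~
~+~+~~~
~~+~+~~
~~~++~~
~+~~+~~
gen 17: ++~++~~
~+~++~~
~~+~+~~
~~+~++~
~~+~++~

1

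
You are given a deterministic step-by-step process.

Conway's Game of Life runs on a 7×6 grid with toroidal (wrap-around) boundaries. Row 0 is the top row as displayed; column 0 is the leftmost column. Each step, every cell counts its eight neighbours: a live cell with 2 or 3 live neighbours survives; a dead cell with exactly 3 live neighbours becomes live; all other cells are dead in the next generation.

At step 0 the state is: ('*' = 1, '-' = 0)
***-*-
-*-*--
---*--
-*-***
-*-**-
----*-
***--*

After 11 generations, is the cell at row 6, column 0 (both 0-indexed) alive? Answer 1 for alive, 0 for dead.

step 0: ***-*-
-*-*--
---*--
-*-***
-*-**-
----*-
***--*
step 1: ----*-
**-**-
*--*--
*----*
*-----
----*-
--*-*-
step 2: -**-*-
*****-
--**--
**---*
*-----
---*-*
----**
step 3: ------
*---**
------
***--*
-*--*-
*----*
*-*--*
step 4: -*--*-
-----*
----*-
***--*
--*-*-
----*-
**---*
step 5: -*--*-
----**
-*--*-
***-**
*-*-*-
**-**-
**--**
step 6: -*-*--
*--***
-**---
--*-*-
------
------
------
step 7: *-**-*
*--***
***---
-***--
------
------
------
step 8: ****--
------
------
*--*--
--*---
------
------
step 9: -**---
-**---
------
------
------
------
-**---
step 10: *--*--
-**---
------
------
------
------
-**---
step 11: *--*--
-**---
------
------
------
------
-**---

0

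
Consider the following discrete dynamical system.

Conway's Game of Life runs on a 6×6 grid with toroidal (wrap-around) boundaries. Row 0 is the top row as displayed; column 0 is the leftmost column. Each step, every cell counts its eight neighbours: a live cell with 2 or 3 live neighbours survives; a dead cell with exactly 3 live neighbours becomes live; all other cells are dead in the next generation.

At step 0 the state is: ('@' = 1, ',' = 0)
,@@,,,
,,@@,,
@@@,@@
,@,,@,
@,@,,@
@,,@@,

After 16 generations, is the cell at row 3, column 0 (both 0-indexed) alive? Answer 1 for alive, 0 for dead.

1

0) ,@@,,,
,,@@,,
@@@,@@
,@,,@,
@,@,,@
@,,@@,
1) ,@,,@,
,,,,@@
@,,,@@
,,,,@,
@,@,,,
@,,@@,
2) @,,,,,
,,,@,,
@,,@,,
@@,@@,
,@,,@,
@,@@@,
3) ,@@,@@
,,,,,,
@@,@,@
@@,@@,
,,,,,,
@,@@@,
4) @@@,@@
,,,@,,
,@,@,@
,@,@@,
@,,,,,
@,@,@,
5) @,@,@,
,,,@,,
@,,@,,
,@,@@@
@,@,@,
,,@,@,
6) ,@@,@@
,@@@@@
@,,@,@
,@,,,,
@,@,,,
,,@,@,
7) ,,,,,,
,,,,,,
,,,@,@
,@@,,@
,,@@,,
@,@,@,
8) ,,,,,,
,,,,,,
@,@,@,
@@,,,,
@,,,@@
,@@,,,
9) ,,,,,,
,,,,,,
@,,,,@
,,,@@,
,,@,,@
@@,,,@
10) @,,,,,
,,,,,,
,,,,@@
@,,@@,
,@@@,@
@@,,,@
11) @@,,,@
,,,,,@
,,,@@@
@@,,,,
,,,@,,
,,,,@@
12) ,,,,,,
,,,,,,
,,,,@@
@,@@,@
@,,,@@
,,,,@@
13) ,,,,,,
,,,,,,
@,,@@@
,@,@,,
,@,,,,
@,,,@,
14) ,,,,,,
,,,,@@
@,@@@@
,@,@,@
@@@,,,
,,,,,,
15) ,,,,,,
@,,,,,
,@@,,,
,,,,,,
@@@,,,
,@,,,,
16) ,,,,,,
,@,,,,
,@,,,,
@,,,,,
@@@,,,
@@@,,,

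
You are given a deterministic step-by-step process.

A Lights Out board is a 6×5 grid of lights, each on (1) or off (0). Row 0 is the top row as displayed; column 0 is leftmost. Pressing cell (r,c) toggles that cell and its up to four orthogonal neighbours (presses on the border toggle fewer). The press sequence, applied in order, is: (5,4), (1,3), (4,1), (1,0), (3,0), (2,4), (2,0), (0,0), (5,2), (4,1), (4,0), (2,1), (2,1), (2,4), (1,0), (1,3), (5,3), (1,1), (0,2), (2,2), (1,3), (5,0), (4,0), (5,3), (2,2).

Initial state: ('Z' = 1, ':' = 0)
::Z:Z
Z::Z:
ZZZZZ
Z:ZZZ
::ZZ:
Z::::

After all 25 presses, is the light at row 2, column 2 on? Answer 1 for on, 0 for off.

step 0: ::Z:Z
Z::Z:
ZZZZZ
Z:ZZZ
::ZZ:
Z::::
step 1: ::Z:Z
Z::Z:
ZZZZZ
Z:ZZZ
::ZZZ
Z::ZZ
step 2: ::ZZZ
Z:Z:Z
ZZZ:Z
Z:ZZZ
::ZZZ
Z::ZZ
step 3: ::ZZZ
Z:Z:Z
ZZZ:Z
ZZZZZ
ZZ:ZZ
ZZ:ZZ
step 4: Z:ZZZ
:ZZ:Z
:ZZ:Z
ZZZZZ
ZZ:ZZ
ZZ:ZZ
step 5: Z:ZZZ
:ZZ:Z
ZZZ:Z
::ZZZ
:Z:ZZ
ZZ:ZZ
step 6: Z:ZZZ
:ZZ::
ZZZZ:
::ZZ:
:Z:ZZ
ZZ:ZZ
step 7: Z:ZZZ
ZZZ::
::ZZ:
Z:ZZ:
:Z:ZZ
ZZ:ZZ
step 8: :ZZZZ
:ZZ::
::ZZ:
Z:ZZ:
:Z:ZZ
ZZ:ZZ
step 9: :ZZZZ
:ZZ::
::ZZ:
Z:ZZ:
:ZZZZ
Z:Z:Z
step 10: :ZZZZ
:ZZ::
::ZZ:
ZZZZ:
Z::ZZ
ZZZ:Z
step 11: :ZZZZ
:ZZ::
::ZZ:
:ZZZ:
:Z:ZZ
:ZZ:Z
step 12: :ZZZZ
::Z::
ZZ:Z:
::ZZ:
:Z:ZZ
:ZZ:Z
step 13: :ZZZZ
:ZZ::
::ZZ:
:ZZZ:
:Z:ZZ
:ZZ:Z
step 14: :ZZZZ
:ZZ:Z
::Z:Z
:ZZZZ
:Z:ZZ
:ZZ:Z
step 15: ZZZZZ
Z:Z:Z
Z:Z:Z
:ZZZZ
:Z:ZZ
:ZZ:Z
step 16: ZZZ:Z
Z::Z:
Z:ZZZ
:ZZZZ
:Z:ZZ
:ZZ:Z
step 17: ZZZ:Z
Z::Z:
Z:ZZZ
:ZZZZ
:Z::Z
:Z:Z:
step 18: Z:Z:Z
:ZZZ:
ZZZZZ
:ZZZZ
:Z::Z
:Z:Z:
step 19: ZZ:ZZ
:Z:Z:
ZZZZZ
:ZZZZ
:Z::Z
:Z:Z:
step 20: ZZ:ZZ
:ZZZ:
Z:::Z
:Z:ZZ
:Z::Z
:Z:Z:
step 21: ZZ::Z
:Z::Z
Z::ZZ
:Z:ZZ
:Z::Z
:Z:Z:
step 22: ZZ::Z
:Z::Z
Z::ZZ
:Z:ZZ
ZZ::Z
Z::Z:
step 23: ZZ::Z
:Z::Z
Z::ZZ
ZZ:ZZ
::::Z
:::Z:
step 24: ZZ::Z
:Z::Z
Z::ZZ
ZZ:ZZ
:::ZZ
::Z:Z
step 25: ZZ::Z
:ZZ:Z
ZZZ:Z
ZZZZZ
:::ZZ
::Z:Z

1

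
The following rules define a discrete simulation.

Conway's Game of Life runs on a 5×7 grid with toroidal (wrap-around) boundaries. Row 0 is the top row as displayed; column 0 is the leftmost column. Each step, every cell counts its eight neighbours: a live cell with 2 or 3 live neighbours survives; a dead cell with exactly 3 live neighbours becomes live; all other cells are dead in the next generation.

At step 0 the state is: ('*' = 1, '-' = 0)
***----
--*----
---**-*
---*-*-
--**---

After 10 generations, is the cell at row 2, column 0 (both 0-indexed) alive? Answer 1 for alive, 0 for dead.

[0] ***----
--*----
---**-*
---*-*-
--**---
[1] -------
*-*----
--****-
-----*-
---**--
[2] ---*---
-**-*--
-******
--*--*-
----*--
[3] --***--
**-----
*-----*
-**---*
---**--
[4] -**-*--
****--*
--*---*
-***-**
-*--**-
[5] ----*-*
-----**
----*--
-*-*--*
------*
[6] *-----*
----*-*
*---*-*
*----*-
------*
[7] *-----*
-------
*---*--
*----*-
-----*-
[8] ------*
*-----*
------*
----**-
*----*-
[9] -----*-
*----**
*-----*
----**-
----**-
[10] -------
*----*-
*---*--
----*--
------*

1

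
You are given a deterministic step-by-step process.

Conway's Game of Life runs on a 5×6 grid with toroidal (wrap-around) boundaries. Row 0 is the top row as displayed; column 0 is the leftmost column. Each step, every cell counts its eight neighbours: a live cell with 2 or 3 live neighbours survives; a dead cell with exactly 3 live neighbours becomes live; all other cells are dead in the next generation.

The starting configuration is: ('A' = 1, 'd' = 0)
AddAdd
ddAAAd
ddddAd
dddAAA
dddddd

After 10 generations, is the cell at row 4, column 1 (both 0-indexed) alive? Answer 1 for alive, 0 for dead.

1

[0] AddAdd
ddAAAd
ddddAd
dddAAA
dddddd
[1] ddAAAd
ddAdAA
ddAddd
dddAAA
dddAdA
[2] ddAddd
dAAdAA
ddAddd
ddAAdA
dddddA
[3] AAAAAA
dAAddd
AddddA
ddAAAd
ddAAAd
[4] AddddA
dddddd
AdddAA
dAAddd
Addddd
[5] AddddA
ddddAd
AAdddA
dAdddd
AddddA
[6] AdddAd
dAddAd
AAdddA
dAdddd
dAdddA
[7] AAddAd
dAddAd
dAAddA
dAAddA
dAdddA
[8] dAAdAd
dddAAd
dddAAA
ddddAA
ddddAA
[9] ddAddd
dddddd
dddddd
Addddd
Addddd
[10] dddddd
dddddd
dddddd
dddddd
dAdddd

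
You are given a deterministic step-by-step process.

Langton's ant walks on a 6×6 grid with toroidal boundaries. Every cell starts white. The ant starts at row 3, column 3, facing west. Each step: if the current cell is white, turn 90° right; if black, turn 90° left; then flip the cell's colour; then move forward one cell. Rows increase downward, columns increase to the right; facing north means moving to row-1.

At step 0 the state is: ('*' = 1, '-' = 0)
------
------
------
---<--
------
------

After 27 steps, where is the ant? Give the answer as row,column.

t=0: ------
------
------
---<--
------
------
t=1: ------
------
---^--
---*--
------
------
t=2: ------
------
---*>-
---*--
------
------
t=3: ------
------
---**-
---*v-
------
------
t=4: ------
------
---**-
---<*-
------
------
t=5: ------
------
---**-
----*-
---v--
------
t=6: ------
------
---**-
----*-
--<*--
------
t=7: ------
------
---**-
--^-*-
--**--
------
t=8: ------
------
---**-
--*>*-
--**--
------
t=9: ------
------
---**-
--***-
--*v--
------
t=10: ------
------
---**-
--***-
--*->-
------
t=11: ------
------
---**-
--***-
--*-*-
----v-
t=12: ------
------
---**-
--***-
--*-*-
---<*-
t=13: ------
------
---**-
--***-
--*^*-
---**-
t=14: ------
------
---**-
--***-
--**>-
---**-
t=15: ------
------
---**-
--**^-
--**--
---**-
t=16: ------
------
---**-
--*<--
--**--
---**-
t=17: ------
------
---**-
--*---
--*v--
---**-
t=18: ------
------
---**-
--*---
--*->-
---**-
t=19: ------
------
---**-
--*---
--*-*-
---*v-
t=20: ------
------
---**-
--*---
--*-*-
---*->
t=21: -----v
------
---**-
--*---
--*-*-
---*-*
t=22: ----<*
------
---**-
--*---
--*-*-
---*-*
t=23: ----**
------
---**-
--*---
--*-*-
---*^*
t=24: ----**
------
---**-
--*---
--*-*-
---**>
t=25: ----**
------
---**-
--*---
--*-*^
---**-
t=26: ----**
------
---**-
--*---
>-*-**
---**-
t=27: ----**
------
---**-
--*---
*-*-**
v--**-

5,0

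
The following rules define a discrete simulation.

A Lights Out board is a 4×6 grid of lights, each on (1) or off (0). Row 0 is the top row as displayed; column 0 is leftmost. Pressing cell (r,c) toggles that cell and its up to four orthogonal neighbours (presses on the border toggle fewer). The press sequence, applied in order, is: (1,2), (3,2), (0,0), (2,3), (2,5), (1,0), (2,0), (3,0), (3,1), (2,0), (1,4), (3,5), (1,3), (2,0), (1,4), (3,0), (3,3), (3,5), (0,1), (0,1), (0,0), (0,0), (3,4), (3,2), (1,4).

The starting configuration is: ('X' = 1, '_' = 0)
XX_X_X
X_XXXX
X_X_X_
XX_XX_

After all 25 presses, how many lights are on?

k=0  XX_X_X
X_XXXX
X_X_X_
XX_XX_
k=1  XXXX_X
XX__XX
X___X_
XX_XX_
k=2  XXXX_X
XX__XX
X_X_X_
X_X_X_
k=3  __XX_X
_X__XX
X_X_X_
X_X_X_
k=4  __XX_X
_X_XXX
X__X__
X_XXX_
k=5  __XX_X
_X_XX_
X__XXX
X_XXXX
k=6  X_XX_X
X__XX_
___XXX
X_XXXX
k=7  X_XX_X
___XX_
XX_XXX
__XXXX
k=8  X_XX_X
___XX_
_X_XXX
XXXXXX
k=9  X_XX_X
___XX_
___XXX
___XXX
k=10  X_XX_X
X__XX_
XX_XXX
X__XXX
k=11  X_XXXX
X____X
XX_X_X
X__XXX
k=12  X_XXXX
X____X
XX_X__
X__X__
k=13  X_X_XX
X_XXXX
XX____
X__X__
k=14  X_X_XX
__XXXX
______
___X__
k=15  X_X__X
__X___
____X_
___X__
k=16  X_X__X
__X___
X___X_
XX_X__
k=17  X_X__X
__X___
X__XX_
XXX_X_
k=18  X_X__X
__X___
X__XXX
XXX__X
k=19  _X___X
_XX___
X__XXX
XXX__X
k=20  X_X__X
__X___
X__XXX
XXX__X
k=21  _XX__X
X_X___
X__XXX
XXX__X
k=22  X_X__X
__X___
X__XXX
XXX__X
k=23  X_X__X
__X___
X__X_X
XXXXX_
k=24  X_X__X
__X___
X_XX_X
X___X_
k=25  X_X_XX
__XXXX
X_XXXX
X___X_

15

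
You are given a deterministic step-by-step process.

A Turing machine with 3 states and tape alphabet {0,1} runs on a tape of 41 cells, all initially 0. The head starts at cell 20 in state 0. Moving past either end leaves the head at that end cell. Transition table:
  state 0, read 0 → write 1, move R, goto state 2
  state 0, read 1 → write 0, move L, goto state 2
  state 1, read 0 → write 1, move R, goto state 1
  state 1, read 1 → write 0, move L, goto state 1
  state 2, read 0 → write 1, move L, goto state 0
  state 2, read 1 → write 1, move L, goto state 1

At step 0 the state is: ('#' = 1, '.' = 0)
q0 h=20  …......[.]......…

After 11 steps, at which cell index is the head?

step 0: q0 h=20  …......[.]......…
step 1: q2 h=21  ….....#[.]......…
step 2: q0 h=20  …......[#]#.....…
step 3: q2 h=19  …......[.].#....…
step 4: q0 h=18  …......[.]#.#...…
step 5: q2 h=19  ….....#[#].#....…
step 6: q1 h=18  …......[#]#.#...…
step 7: q1 h=17  …......[.].#.#..…
step 8: q1 h=18  ….....#[.]#.#...…
step 9: q1 h=19  …....##[#].#....…
step 10: q1 h=18  ….....#[#]..#...…
step 11: q1 h=17  …......[#]...#..…

17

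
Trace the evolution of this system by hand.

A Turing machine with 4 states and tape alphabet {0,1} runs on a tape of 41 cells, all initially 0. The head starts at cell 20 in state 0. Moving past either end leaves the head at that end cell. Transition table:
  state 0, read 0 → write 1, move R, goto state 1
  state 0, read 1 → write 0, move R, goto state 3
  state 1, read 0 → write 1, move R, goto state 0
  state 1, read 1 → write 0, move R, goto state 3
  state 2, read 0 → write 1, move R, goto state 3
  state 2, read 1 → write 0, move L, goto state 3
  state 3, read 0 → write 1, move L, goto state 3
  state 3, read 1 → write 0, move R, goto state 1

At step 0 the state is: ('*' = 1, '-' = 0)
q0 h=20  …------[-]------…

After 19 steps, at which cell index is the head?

39

gen 0: q0 h=20  …------[-]------…
gen 1: q1 h=21  …-----*[-]------…
gen 2: q0 h=22  …----**[-]------…
gen 3: q1 h=23  …---***[-]------…
gen 4: q0 h=24  …--****[-]------…
gen 5: q1 h=25  …-*****[-]------…
gen 6: q0 h=26  …******[-]------…
gen 7: q1 h=27  …******[-]------…
gen 8: q0 h=28  …******[-]------…
gen 9: q1 h=29  …******[-]------…
gen 10: q0 h=30  …******[-]------…
gen 11: q1 h=31  …******[-]------…
gen 12: q0 h=32  …******[-]------…
gen 13: q1 h=33  …******[-]------…
gen 14: q0 h=34  …******[-]------|
gen 15: q1 h=35  …******[-]-----|
gen 16: q0 h=36  …******[-]----|
gen 17: q1 h=37  …******[-]---|
gen 18: q0 h=38  …******[-]--|
gen 19: q1 h=39  …******[-]-|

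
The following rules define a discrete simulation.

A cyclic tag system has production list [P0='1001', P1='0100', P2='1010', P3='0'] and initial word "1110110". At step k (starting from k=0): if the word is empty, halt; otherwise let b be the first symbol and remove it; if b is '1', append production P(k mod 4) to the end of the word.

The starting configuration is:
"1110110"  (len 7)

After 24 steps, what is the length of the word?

t=0: "1110110"  (len 7)
t=1: "1101101001"  (len 10)
t=2: "1011010010100"  (len 13)
t=3: "0110100101001010"  (len 16)
t=4: "110100101001010"  (len 15)
t=5: "101001010010101001"  (len 18)
t=6: "010010100101010010100"  (len 21)
t=7: "10010100101010010100"  (len 20)
t=8: "00101001010100101000"  (len 20)
t=9: "0101001010100101000"  (len 19)
t=10: "101001010100101000"  (len 18)
t=11: "010010101001010001010"  (len 21)
t=12: "10010101001010001010"  (len 20)
t=13: "00101010010100010101001"  (len 23)
t=14: "0101010010100010101001"  (len 22)
t=15: "101010010100010101001"  (len 21)
t=16: "010100101000101010010"  (len 21)
t=17: "10100101000101010010"  (len 20)
t=18: "01001010001010100100100"  (len 23)
t=19: "1001010001010100100100"  (len 22)
t=20: "0010100010101001001000"  (len 22)
t=21: "010100010101001001000"  (len 21)
t=22: "10100010101001001000"  (len 20)
t=23: "01000101010010010001010"  (len 23)
t=24: "1000101010010010001010"  (len 22)

22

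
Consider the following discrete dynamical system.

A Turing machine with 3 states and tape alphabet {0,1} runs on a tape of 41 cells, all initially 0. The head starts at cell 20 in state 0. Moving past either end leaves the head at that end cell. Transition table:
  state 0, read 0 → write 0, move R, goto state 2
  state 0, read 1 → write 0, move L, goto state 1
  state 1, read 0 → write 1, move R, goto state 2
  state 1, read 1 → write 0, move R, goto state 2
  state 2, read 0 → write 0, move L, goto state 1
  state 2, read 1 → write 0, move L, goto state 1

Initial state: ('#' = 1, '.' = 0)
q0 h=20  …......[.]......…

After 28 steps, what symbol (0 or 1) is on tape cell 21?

[0] q0 h=20  …......[.]......…
[1] q2 h=21  …......[.]......…
[2] q1 h=20  …......[.]......…
[3] q2 h=21  ….....#[.]......…
[4] q1 h=20  …......[#]......…
[5] q2 h=21  …......[.]......…
[6] q1 h=20  …......[.]......…
[7] q2 h=21  ….....#[.]......…
[8] q1 h=20  …......[#]......…
[9] q2 h=21  …......[.]......…
[10] q1 h=20  …......[.]......…
[11] q2 h=21  ….....#[.]......…
[12] q1 h=20  …......[#]......…
[13] q2 h=21  …......[.]......…
[14] q1 h=20  …......[.]......…
[15] q2 h=21  ….....#[.]......…
[16] q1 h=20  …......[#]......…
[17] q2 h=21  …......[.]......…
[18] q1 h=20  …......[.]......…
[19] q2 h=21  ….....#[.]......…
[20] q1 h=20  …......[#]......…
[21] q2 h=21  …......[.]......…
[22] q1 h=20  …......[.]......…
[23] q2 h=21  ….....#[.]......…
[24] q1 h=20  …......[#]......…
[25] q2 h=21  …......[.]......…
[26] q1 h=20  …......[.]......…
[27] q2 h=21  ….....#[.]......…
[28] q1 h=20  …......[#]......…

0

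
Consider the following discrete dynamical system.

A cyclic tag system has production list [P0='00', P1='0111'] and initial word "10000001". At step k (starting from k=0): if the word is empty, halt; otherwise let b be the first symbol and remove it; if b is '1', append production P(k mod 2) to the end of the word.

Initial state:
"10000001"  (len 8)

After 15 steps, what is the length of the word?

0) "10000001"  (len 8)
1) "000000100"  (len 9)
2) "00000100"  (len 8)
3) "0000100"  (len 7)
4) "000100"  (len 6)
5) "00100"  (len 5)
6) "0100"  (len 4)
7) "100"  (len 3)
8) "000111"  (len 6)
9) "00111"  (len 5)
10) "0111"  (len 4)
11) "111"  (len 3)
12) "110111"  (len 6)
13) "1011100"  (len 7)
14) "0111000111"  (len 10)
15) "111000111"  (len 9)

9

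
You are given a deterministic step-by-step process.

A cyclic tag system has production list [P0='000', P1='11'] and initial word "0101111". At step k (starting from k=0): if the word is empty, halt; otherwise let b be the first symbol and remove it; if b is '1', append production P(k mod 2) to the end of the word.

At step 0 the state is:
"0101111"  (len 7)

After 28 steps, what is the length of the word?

16

step 0: "0101111"  (len 7)
step 1: "101111"  (len 6)
step 2: "0111111"  (len 7)
step 3: "111111"  (len 6)
step 4: "1111111"  (len 7)
step 5: "111111000"  (len 9)
step 6: "1111100011"  (len 10)
step 7: "111100011000"  (len 12)
step 8: "1110001100011"  (len 13)
step 9: "110001100011000"  (len 15)
step 10: "1000110001100011"  (len 16)
step 11: "000110001100011000"  (len 18)
step 12: "00110001100011000"  (len 17)
step 13: "0110001100011000"  (len 16)
step 14: "110001100011000"  (len 15)
step 15: "10001100011000000"  (len 17)
step 16: "000110001100000011"  (len 18)
step 17: "00110001100000011"  (len 17)
step 18: "0110001100000011"  (len 16)
step 19: "110001100000011"  (len 15)
step 20: "1000110000001111"  (len 16)
step 21: "000110000001111000"  (len 18)
step 22: "00110000001111000"  (len 17)
step 23: "0110000001111000"  (len 16)
step 24: "110000001111000"  (len 15)
step 25: "10000001111000000"  (len 17)
step 26: "000000111100000011"  (len 18)
step 27: "00000111100000011"  (len 17)
step 28: "0000111100000011"  (len 16)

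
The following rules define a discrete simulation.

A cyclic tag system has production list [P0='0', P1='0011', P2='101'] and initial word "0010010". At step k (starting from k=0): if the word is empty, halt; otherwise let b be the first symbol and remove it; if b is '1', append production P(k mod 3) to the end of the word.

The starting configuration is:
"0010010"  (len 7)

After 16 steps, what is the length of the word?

8

0) "0010010"  (len 7)
1) "010010"  (len 6)
2) "10010"  (len 5)
3) "0010101"  (len 7)
4) "010101"  (len 6)
5) "10101"  (len 5)
6) "0101101"  (len 7)
7) "101101"  (len 6)
8) "011010011"  (len 9)
9) "11010011"  (len 8)
10) "10100110"  (len 8)
11) "01001100011"  (len 11)
12) "1001100011"  (len 10)
13) "0011000110"  (len 10)
14) "011000110"  (len 9)
15) "11000110"  (len 8)
16) "10001100"  (len 8)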